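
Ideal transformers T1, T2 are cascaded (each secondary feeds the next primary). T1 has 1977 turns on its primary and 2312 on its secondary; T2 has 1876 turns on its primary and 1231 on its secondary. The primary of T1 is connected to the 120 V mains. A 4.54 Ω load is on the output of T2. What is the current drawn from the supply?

After T1: V = 120.00 × 2312/1977 = 140.33 V.
After T2: V = 140.33 × 1231/1876 = 92.085 V.
I_load = 92.085/4.54 = 20.283 A, so P_out = 92.085 × 20.283 = 1867.8 W.
All ideal ⇒ P_in = P_out, so I_supply = 1867.8/120 = 15.6 A.

I_supply ≈ 15.6 A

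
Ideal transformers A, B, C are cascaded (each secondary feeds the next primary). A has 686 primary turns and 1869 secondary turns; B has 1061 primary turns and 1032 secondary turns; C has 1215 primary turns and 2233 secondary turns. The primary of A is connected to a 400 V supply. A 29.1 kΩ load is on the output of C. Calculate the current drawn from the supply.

After A: V = 400.00 × 1869/686 = 1089.8 V.
After B: V = 1089.8 × 1032/1061 = 1060.0 V.
After C: V = 1060.0 × 2233/1215 = 1948.1 V.
I_load = 1948.1/29100 = 0.066947 A, so P_out = 1948.1 × 0.066947 = 130.42 W.
All ideal ⇒ P_in = P_out, so I_supply = 130.42/400 = 0.326 A.

I_supply ≈ 0.326 A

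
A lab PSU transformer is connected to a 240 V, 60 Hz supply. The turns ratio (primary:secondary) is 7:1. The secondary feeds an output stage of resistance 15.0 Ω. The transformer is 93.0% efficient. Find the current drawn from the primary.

V_s = 240 × 1/7 = 34.286 V.
I_s = V_s/R = 34.286/15.0 = 2.2857 A.
P_out = V_s I_s = 34.286 × 2.2857 = 78.367 W.
P_in = P_out/η = 78.367/0.930 = 84.266 W.
I_p = P_in/V_p = 84.266/240 = 0.351 A.

I_p ≈ 0.351 A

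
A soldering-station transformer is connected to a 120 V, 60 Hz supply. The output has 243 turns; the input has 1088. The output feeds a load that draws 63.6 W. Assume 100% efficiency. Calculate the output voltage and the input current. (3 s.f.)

V_out = V_in × N_out/N_in = 120 × 243/1088 = 26.801 V.
I_out = P/V_out = 63.6/26.801 = 2.3730 A.
I_in = I_out × N_out/N_in = 2.3730 × 243/1088 = 0.530 A.

V_out ≈ 26.8 V, I_in ≈ 0.530 A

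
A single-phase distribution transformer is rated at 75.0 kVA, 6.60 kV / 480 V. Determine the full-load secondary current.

I_s ≈ 156 A

I_s = S/V_s = 75000/480 = 156 A.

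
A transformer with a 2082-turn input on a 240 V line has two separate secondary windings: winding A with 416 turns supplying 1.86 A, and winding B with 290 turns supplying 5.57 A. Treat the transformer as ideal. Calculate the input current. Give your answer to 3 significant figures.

V_A = 240 × 416/2082 = 47.954 V; V_B = 240 × 290/2082 = 33.429 V.
P_out = V_A I_A + V_B I_B = 47.954×1.86 + 33.429×5.57 = 89.194 + 186.20 = 275.40 W.
Ideal ⇒ P_in = P_out, so I_in = P_out/V_in = 275.40/240 = 1.15 A.

I_in ≈ 1.15 A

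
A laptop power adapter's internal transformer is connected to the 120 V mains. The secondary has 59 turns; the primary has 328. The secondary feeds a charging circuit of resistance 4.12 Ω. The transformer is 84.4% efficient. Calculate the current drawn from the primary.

I_p ≈ 1.12 A

V_s = 120 × 59/328 = 21.585 V.
I_s = V_s/R = 21.585/4.12 = 5.2392 A.
P_out = V_s I_s = 21.585 × 5.2392 = 113.09 W.
P_in = P_out/η = 113.09/0.844 = 133.99 W.
I_p = P_in/V_p = 133.99/120 = 1.12 A.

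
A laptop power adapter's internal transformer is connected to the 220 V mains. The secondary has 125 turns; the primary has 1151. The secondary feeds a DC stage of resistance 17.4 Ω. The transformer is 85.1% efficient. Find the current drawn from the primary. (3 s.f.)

I_p ≈ 0.175 A

V_s = 220 × 125/1151 = 23.892 V.
I_s = V_s/R = 23.892/17.4 = 1.3731 A.
P_out = V_s I_s = 23.892 × 1.3731 = 32.807 W.
P_in = P_out/η = 32.807/0.851 = 38.551 W.
I_p = P_in/V_p = 38.551/220 = 0.175 A.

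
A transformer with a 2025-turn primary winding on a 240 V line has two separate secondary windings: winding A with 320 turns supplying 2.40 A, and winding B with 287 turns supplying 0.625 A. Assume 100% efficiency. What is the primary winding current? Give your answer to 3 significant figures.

V_A = 240 × 320/2025 = 37.926 V; V_B = 240 × 287/2025 = 34.015 V.
P_out = V_A I_A + V_B I_B = 37.926×2.40 + 34.015×0.625 = 91.022 + 21.259 = 112.28 W.
Ideal ⇒ P_in = P_out, so I_p = P_out/V_p = 112.28/240 = 0.468 A.

I_p ≈ 0.468 A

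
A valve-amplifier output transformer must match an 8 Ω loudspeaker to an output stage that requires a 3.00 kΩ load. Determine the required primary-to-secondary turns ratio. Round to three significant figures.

N_p/N_s ≈ 19.4

Z_p/Z_s = (N_p/N_s)², so N_p/N_s = √(3000/8) = √375 = 19.4.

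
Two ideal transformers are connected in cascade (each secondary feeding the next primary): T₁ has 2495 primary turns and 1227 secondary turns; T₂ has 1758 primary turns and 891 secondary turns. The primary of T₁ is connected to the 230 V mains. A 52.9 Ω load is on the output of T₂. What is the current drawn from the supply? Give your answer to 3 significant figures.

Secondary of T₁: V = 230.00 × 1227/2495 = 113.11 V.
Secondary of T₂: V = 113.11 × 891/1758 = 57.327 V.
I_load = 57.327/52.9 = 1.0837 A, so P_out = 57.327 × 1.0837 = 62.125 W.
All ideal ⇒ P_in = P_out, so I_supply = 62.125/230 = 0.270 A.

I_supply ≈ 0.270 A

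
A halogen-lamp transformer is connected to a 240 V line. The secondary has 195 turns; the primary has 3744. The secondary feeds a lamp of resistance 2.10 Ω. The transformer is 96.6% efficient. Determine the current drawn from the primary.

V_s = 240 × 195/3744 = 12.500 V.
I_s = V_s/R = 12.500/2.10 = 5.9524 A.
P_out = V_s I_s = 12.500 × 5.9524 = 74.405 W.
P_in = P_out/η = 74.405/0.966 = 77.024 W.
I_p = P_in/V_p = 77.024/240 = 0.321 A.

I_p ≈ 0.321 A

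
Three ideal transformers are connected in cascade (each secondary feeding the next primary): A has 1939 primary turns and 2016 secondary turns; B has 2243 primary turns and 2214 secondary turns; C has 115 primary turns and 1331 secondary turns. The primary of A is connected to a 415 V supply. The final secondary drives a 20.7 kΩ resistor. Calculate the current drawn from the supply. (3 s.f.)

Secondary of A: V = 415.00 × 2016/1939 = 431.48 V.
Secondary of B: V = 431.48 × 2214/2243 = 425.90 V.
Secondary of C: V = 425.90 × 1331/115 = 4929.3 V.
I_load = 4929.3/20700 = 0.23813 A, so P_out = 4929.3 × 0.23813 = 1173.8 W.
All ideal ⇒ P_in = P_out, so I_supply = 1173.8/415 = 2.83 A.

I_supply ≈ 2.83 A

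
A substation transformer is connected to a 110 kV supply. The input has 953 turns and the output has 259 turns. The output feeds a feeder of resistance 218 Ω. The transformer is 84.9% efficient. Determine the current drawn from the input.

V_out = 110000 × 259/953 = 29895 V.
I_out = V_out/R = 29895/218 = 137.13 A.
P_out = V_out I_out = 29895 × 137.13 = 4.0996×10^6 W.
P_in = P_out/η = 4.0996×10^6/0.849 = 4.8288×10^6 W.
I_in = P_in/V_in = 4.8288×10^6/110000 = 43.9 A.

I_in ≈ 43.9 A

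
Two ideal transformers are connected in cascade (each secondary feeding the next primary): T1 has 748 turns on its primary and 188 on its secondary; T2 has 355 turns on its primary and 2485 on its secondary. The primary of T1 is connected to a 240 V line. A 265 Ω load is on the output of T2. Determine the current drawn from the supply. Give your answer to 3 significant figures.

After T1: V = 240.00 × 188/748 = 60.321 V.
After T2: V = 60.321 × 2485/355 = 422.25 V.
I_load = 422.25/265 = 1.5934 A, so P_out = 422.25 × 1.5934 = 672.80 W.
All ideal ⇒ P_in = P_out, so I_supply = 672.80/240 = 2.80 A.

I_supply ≈ 2.80 A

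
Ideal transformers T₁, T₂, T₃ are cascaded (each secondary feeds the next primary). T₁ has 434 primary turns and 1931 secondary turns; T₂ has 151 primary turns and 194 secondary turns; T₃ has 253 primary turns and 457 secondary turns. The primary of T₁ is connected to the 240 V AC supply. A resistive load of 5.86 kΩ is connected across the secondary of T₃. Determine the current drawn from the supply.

After T₁: V = 240.00 × 1931/434 = 1067.8 V.
After T₂: V = 1067.8 × 194/151 = 1371.9 V.
After T₃: V = 1371.9 × 457/253 = 2478.1 V.
I_load = 2478.1/5860 = 0.42289 A, so P_out = 2478.1 × 0.42289 = 1048.0 W.
All ideal ⇒ P_in = P_out, so I_supply = 1048.0/240 = 4.37 A.

I_supply ≈ 4.37 A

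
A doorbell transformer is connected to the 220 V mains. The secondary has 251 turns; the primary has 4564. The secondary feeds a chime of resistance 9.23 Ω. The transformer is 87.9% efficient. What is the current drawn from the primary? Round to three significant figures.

V_s = 220 × 251/4564 = 12.099 V.
I_s = V_s/R = 12.099/9.23 = 1.3108 A.
P_out = V_s I_s = 12.099 × 1.3108 = 15.860 W.
P_in = P_out/η = 15.860/0.879 = 18.043 W.
I_p = P_in/V_p = 18.043/220 = 0.0820 A.

I_p ≈ 0.0820 A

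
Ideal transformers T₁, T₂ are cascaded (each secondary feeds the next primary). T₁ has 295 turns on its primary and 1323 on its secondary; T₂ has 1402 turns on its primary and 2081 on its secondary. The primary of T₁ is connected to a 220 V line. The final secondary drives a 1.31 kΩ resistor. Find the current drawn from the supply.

Secondary of T₁: V = 220.00 × 1323/295 = 986.64 V.
Secondary of T₂: V = 986.64 × 2081/1402 = 1464.5 V.
I_load = 1464.5/1310 = 1.1179 A, so P_out = 1464.5 × 1.1179 = 1637.2 W.
All ideal ⇒ P_in = P_out, so I_supply = 1637.2/220 = 7.44 A.

I_supply ≈ 7.44 A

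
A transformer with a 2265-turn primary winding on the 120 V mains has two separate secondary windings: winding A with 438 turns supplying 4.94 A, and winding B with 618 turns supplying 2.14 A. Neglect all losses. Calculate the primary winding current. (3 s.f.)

I_p ≈ 1.54 A

V_A = 120 × 438/2265 = 23.205 V; V_B = 120 × 618/2265 = 32.742 V.
P_out = V_A I_A + V_B I_B = 23.205×4.94 + 32.742×2.14 = 114.63 + 70.067 = 184.70 W.
Ideal ⇒ P_in = P_out, so I_p = P_out/V_p = 184.70/120 = 1.54 A.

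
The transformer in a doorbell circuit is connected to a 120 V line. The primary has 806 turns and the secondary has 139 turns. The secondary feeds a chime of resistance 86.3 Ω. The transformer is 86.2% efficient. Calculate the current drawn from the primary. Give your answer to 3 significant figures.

I_p ≈ 0.0480 A

V_s = 120 × 139/806 = 20.695 V.
I_s = V_s/R = 20.695/86.3 = 0.23980 A.
P_out = V_s I_s = 20.695 × 0.23980 = 4.9626 W.
P_in = P_out/η = 4.9626/0.862 = 5.7571 W.
I_p = P_in/V_p = 5.7571/120 = 0.0480 A.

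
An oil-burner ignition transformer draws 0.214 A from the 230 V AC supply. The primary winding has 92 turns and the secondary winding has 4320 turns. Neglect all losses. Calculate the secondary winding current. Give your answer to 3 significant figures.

I_s/I_p = N_p/N_s, so I_s = 0.214 × 92/4320 = 0.00456 A.

I_s ≈ 0.00456 A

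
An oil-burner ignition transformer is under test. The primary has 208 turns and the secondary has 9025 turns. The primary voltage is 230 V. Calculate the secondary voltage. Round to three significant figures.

V_s/V_p = N_s/N_p, so V_s = 230 × 9025/208 = 9980 V.

V_s ≈ 9980 V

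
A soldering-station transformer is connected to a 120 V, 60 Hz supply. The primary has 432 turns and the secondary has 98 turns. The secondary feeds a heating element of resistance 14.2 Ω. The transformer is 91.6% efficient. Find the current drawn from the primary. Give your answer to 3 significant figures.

V_s = 120 × 98/432 = 27.222 V.
I_s = V_s/R = 27.222/14.2 = 1.9171 A.
P_out = V_s I_s = 27.222 × 1.9171 = 52.187 W.
P_in = P_out/η = 52.187/0.916 = 56.972 W.
I_p = P_in/V_p = 56.972/120 = 0.475 A.

I_p ≈ 0.475 A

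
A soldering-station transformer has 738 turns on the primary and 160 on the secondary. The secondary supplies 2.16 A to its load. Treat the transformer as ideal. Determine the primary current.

I_p ≈ 0.468 A

For an ideal transformer I_p/I_s = N_s/N_p, so I_p = 2.16 × 160/738 = 0.468 A.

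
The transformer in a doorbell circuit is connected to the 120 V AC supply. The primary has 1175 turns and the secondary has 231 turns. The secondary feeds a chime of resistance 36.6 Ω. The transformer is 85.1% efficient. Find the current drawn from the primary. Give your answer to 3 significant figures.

I_p ≈ 0.149 A

V_s = 120 × 231/1175 = 23.591 V.
I_s = V_s/R = 23.591/36.6 = 0.64458 A.
P_out = V_s I_s = 23.591 × 0.64458 = 15.207 W.
P_in = P_out/η = 15.207/0.851 = 17.869 W.
I_p = P_in/V_p = 17.869/120 = 0.149 A.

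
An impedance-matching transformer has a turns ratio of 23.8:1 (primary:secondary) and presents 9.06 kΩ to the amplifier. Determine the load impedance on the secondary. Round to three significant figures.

Z_s ≈ 16.0 Ω

Z_s = Z_p/(N_p/N_s)² = 9060/23.8² = 16.0 Ω.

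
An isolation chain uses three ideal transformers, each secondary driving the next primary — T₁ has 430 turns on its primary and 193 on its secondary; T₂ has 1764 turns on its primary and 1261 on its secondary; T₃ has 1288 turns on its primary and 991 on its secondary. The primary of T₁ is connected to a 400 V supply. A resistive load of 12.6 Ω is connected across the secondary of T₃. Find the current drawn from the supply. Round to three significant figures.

Secondary of T₁: V = 400.00 × 193/430 = 179.53 V.
Secondary of T₂: V = 179.53 × 1261/1764 = 128.34 V.
Secondary of T₃: V = 128.34 × 991/1288 = 98.747 V.
I_load = 98.747/12.6 = 7.8370 A, so P_out = 98.747 × 7.8370 = 773.88 W.
All ideal ⇒ P_in = P_out, so I_supply = 773.88/400 = 1.93 A.

I_supply ≈ 1.93 A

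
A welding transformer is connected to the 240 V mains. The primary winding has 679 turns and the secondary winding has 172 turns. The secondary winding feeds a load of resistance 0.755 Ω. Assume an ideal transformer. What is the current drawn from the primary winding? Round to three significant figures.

V_s = V_p × N_s/N_p = 240 × 172/679 = 60.795 V.
I_s = V_s/R = 60.795/0.755 = 80.524 A.
For an ideal transformer I_p N_p = I_s N_s, so I_p = 80.524 × 172/679 = 20.4 A.

I_p ≈ 20.4 A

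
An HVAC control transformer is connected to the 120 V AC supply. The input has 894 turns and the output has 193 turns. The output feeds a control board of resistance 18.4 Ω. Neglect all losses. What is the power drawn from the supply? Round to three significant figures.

V_out = V_in × N_out/N_in = 120 × 193/894 = 25.906 V.
I_out = V_out/R = 25.906/18.4 = 1.4079 A.
I_in = I_out × N_out/N_in = 1.4079 × 193/894 = 0.30395 A.
P = V_in I_in = 120 × 0.30395 = 36.5 W.

P ≈ 36.5 W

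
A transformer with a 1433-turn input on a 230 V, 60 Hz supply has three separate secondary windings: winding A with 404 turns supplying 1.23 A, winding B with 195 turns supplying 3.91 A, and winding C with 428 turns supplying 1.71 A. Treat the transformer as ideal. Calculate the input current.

I_in ≈ 1.39 A

V_A = 230 × 404/1433 = 64.843 V; V_B = 230 × 195/1433 = 31.298 V; V_C = 230 × 428/1433 = 68.695 V.
P_out = V_A I_A + V_B I_B + V_C I_C = 64.843×1.23 + 31.298×3.91 + 68.695×1.71 = 79.757 + 122.38 + 117.47 = 319.60 W.
Ideal ⇒ P_in = P_out, so I_in = P_out/V_in = 319.60/230 = 1.39 A.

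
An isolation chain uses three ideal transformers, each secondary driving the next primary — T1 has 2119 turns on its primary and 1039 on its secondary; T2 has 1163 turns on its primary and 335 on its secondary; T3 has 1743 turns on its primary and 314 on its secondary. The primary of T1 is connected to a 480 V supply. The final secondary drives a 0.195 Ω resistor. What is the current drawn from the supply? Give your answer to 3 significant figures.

I_supply ≈ 1.59 A

Secondary of T1: V = 480.00 × 1039/2119 = 235.36 V.
Secondary of T2: V = 235.36 × 335/1163 = 67.794 V.
Secondary of T3: V = 67.794 × 314/1743 = 12.213 V.
I_load = 12.213/0.195 = 62.631 A, so P_out = 12.213 × 62.631 = 764.91 W.
All ideal ⇒ P_in = P_out, so I_supply = 764.91/480 = 1.59 A.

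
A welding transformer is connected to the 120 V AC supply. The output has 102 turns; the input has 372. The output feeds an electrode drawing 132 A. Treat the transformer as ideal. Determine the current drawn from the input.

I_in ≈ 36.2 A

For an ideal transformer I_in N_in = I_out N_out, so I_in = 132 × 102/372 = 36.2 A.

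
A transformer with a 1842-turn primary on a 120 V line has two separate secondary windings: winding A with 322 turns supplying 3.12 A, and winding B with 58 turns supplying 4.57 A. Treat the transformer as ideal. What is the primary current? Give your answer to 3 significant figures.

I_p ≈ 0.689 A

V_A = 120 × 322/1842 = 20.977 V; V_B = 120 × 58/1842 = 3.7785 V.
P_out = V_A I_A + V_B I_B = 20.977×3.12 + 3.7785×4.57 = 65.449 + 17.268 = 82.717 W.
Ideal ⇒ P_in = P_out, so I_p = P_out/V_p = 82.717/120 = 0.689 A.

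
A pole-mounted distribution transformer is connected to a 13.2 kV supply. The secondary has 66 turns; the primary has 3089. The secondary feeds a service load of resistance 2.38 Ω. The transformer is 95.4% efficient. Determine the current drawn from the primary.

I_p ≈ 2.65 A

V_s = 13200 × 66/3089 = 282.03 V.
I_s = V_s/R = 282.03/2.38 = 118.50 A.
P_out = V_s I_s = 282.03 × 118.50 = 33421 W.
P_in = P_out/η = 33421/0.954 = 35033 W.
I_p = P_in/V_p = 35033/13200 = 2.65 A.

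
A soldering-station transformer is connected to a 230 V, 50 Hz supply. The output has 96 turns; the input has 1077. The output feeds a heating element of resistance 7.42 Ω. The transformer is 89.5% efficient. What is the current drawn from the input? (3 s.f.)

V_out = 230 × 96/1077 = 20.501 V.
I_out = V_out/R = 20.501/7.42 = 2.7630 A.
P_out = V_out I_out = 20.501 × 2.7630 = 56.645 W.
P_in = P_out/η = 56.645/0.895 = 63.291 W.
I_in = P_in/V_in = 63.291/230 = 0.275 A.

I_in ≈ 0.275 A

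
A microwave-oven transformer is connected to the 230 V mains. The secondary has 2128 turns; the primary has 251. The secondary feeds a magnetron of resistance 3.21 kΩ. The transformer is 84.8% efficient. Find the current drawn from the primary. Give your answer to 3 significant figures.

I_p ≈ 6.07 A

V_s = 230 × 2128/251 = 1950.0 V.
I_s = V_s/R = 1950.0/3210 = 0.60746 A.
P_out = V_s I_s = 1950.0 × 0.60746 = 1184.5 W.
P_in = P_out/η = 1184.5/0.848 = 1396.9 W.
I_p = P_in/V_p = 1396.9/230 = 6.07 A.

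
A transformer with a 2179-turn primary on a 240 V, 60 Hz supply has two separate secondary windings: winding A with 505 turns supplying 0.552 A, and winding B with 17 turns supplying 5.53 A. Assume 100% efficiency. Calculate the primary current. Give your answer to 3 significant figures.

V_A = 240 × 505/2179 = 55.622 V; V_B = 240 × 17/2179 = 1.8724 V.
P_out = V_A I_A + V_B I_B = 55.622×0.552 + 1.8724×5.53 = 30.703 + 10.354 = 41.058 W.
Ideal ⇒ P_in = P_out, so I_p = P_out/V_p = 41.058/240 = 0.171 A.

I_p ≈ 0.171 A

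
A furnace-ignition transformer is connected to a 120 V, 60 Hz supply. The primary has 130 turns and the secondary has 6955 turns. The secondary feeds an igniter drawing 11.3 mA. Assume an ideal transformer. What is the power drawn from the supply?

P ≈ 72.5 W

I_p = I_s × N_s/N_p = 0.0113 × 6955/130 = 0.60455 A.
P = V_p I_p = 120 × 0.60455 = 72.5 W.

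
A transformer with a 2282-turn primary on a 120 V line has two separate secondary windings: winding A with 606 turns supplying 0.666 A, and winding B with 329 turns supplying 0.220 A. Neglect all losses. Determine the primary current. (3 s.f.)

I_p ≈ 0.209 A

V_A = 120 × 606/2282 = 31.867 V; V_B = 120 × 329/2282 = 17.301 V.
P_out = V_A I_A + V_B I_B = 31.867×0.666 + 17.301×0.220 = 21.223 + 3.8061 = 25.029 W.
Ideal ⇒ P_in = P_out, so I_p = P_out/V_p = 25.029/120 = 0.209 A.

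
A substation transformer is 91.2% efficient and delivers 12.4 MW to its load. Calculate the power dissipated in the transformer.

P_loss ≈ 1.20×10^6 W

P_in = P_out/η = 1.24×10^7/0.912 = 1.35965×10^7 W.
P_loss = P_in − P_out = 1.35965×10^7 − 1.24×10^7 = 1.20×10^6 W.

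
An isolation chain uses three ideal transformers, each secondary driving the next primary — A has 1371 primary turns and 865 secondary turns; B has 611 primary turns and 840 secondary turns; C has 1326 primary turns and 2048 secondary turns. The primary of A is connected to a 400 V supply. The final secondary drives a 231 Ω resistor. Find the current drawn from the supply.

I_supply ≈ 3.11 A

After A: V = 400.00 × 865/1371 = 252.37 V.
After B: V = 252.37 × 840/611 = 346.96 V.
After C: V = 346.96 × 2048/1326 = 535.87 V.
I_load = 535.87/231 = 2.3198 A, so P_out = 535.87 × 2.3198 = 1243.1 W.
All ideal ⇒ P_in = P_out, so I_supply = 1243.1/400 = 3.11 A.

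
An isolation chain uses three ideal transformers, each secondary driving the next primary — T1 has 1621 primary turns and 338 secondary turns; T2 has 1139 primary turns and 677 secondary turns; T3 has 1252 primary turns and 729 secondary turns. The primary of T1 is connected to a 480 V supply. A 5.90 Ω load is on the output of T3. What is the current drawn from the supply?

Secondary of T1: V = 480.00 × 338/1621 = 100.09 V.
Secondary of T2: V = 100.09 × 677/1139 = 59.489 V.
Secondary of T3: V = 59.489 × 729/1252 = 34.639 V.
I_load = 34.639/5.90 = 5.8710 A, so P_out = 34.639 × 5.8710 = 203.36 W.
All ideal ⇒ P_in = P_out, so I_supply = 203.36/480 = 0.424 A.

I_supply ≈ 0.424 A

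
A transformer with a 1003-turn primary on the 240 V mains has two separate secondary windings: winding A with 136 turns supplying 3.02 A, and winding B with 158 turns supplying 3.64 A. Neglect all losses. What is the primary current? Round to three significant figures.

V_A = 240 × 136/1003 = 32.542 V; V_B = 240 × 158/1003 = 37.807 V.
P_out = V_A I_A + V_B I_B = 32.542×3.02 + 37.807×3.64 = 98.278 + 137.62 = 235.89 W.
Ideal ⇒ P_in = P_out, so I_p = P_out/V_p = 235.89/240 = 0.983 A.

I_p ≈ 0.983 A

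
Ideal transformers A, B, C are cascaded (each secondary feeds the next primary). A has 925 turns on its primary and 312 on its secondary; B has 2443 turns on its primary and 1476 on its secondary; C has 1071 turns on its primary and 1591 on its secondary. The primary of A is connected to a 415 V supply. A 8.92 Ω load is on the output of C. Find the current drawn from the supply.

I_supply ≈ 4.26 A

Secondary of A: V = 415.00 × 312/925 = 139.98 V.
Secondary of B: V = 139.98 × 1476/2443 = 84.571 V.
Secondary of C: V = 84.571 × 1591/1071 = 125.63 V.
I_load = 125.63/8.92 = 14.084 A, so P_out = 125.63 × 14.084 = 1769.5 W.
All ideal ⇒ P_in = P_out, so I_supply = 1769.5/415 = 4.26 A.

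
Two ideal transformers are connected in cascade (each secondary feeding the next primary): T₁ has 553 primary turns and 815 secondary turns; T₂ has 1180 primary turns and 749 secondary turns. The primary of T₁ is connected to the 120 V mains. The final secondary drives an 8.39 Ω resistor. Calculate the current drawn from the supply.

I_supply ≈ 12.5 A

After T₁: V = 120.00 × 815/553 = 176.85 V.
After T₂: V = 176.85 × 749/1180 = 112.26 V.
I_load = 112.26/8.39 = 13.380 A, so P_out = 112.26 × 13.380 = 1502.0 W.
All ideal ⇒ P_in = P_out, so I_supply = 1502.0/120 = 12.5 A.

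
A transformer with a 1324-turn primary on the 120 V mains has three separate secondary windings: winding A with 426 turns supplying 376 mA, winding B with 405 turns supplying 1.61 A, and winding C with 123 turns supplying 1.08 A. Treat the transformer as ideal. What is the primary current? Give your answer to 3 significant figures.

I_p ≈ 0.714 A

V_A = 120 × 426/1324 = 38.610 V; V_B = 120 × 405/1324 = 36.707 V; V_C = 120 × 123/1324 = 11.148 V.
P_out = V_A I_A + V_B I_B + V_C I_C = 38.610×0.376 + 36.707×1.61 + 11.148×1.08 = 14.517 + 59.098 + 12.040 = 85.656 W.
Ideal ⇒ P_in = P_out, so I_p = P_out/V_p = 85.656/120 = 0.714 A.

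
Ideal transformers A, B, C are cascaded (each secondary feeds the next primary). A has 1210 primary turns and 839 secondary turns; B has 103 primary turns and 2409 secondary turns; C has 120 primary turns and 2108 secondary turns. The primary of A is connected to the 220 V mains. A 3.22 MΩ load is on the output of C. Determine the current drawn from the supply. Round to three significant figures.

I_supply ≈ 5.54 A

Secondary of A: V = 220.00 × 839/1210 = 152.55 V.
Secondary of B: V = 152.55 × 2409/103 = 3567.8 V.
Secondary of C: V = 3567.8 × 2108/120 = 62674 V.
I_load = 62674/(3.22×10^6) = 0.019464 A, so P_out = 62674 × 0.019464 = 1219.9 W.
All ideal ⇒ P_in = P_out, so I_supply = 1219.9/220 = 5.54 A.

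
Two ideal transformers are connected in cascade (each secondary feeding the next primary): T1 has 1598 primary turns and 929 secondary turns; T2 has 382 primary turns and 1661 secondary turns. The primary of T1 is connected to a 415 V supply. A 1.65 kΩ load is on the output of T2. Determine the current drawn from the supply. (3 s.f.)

I_supply ≈ 1.61 A

Secondary of T1: V = 415.00 × 929/1598 = 241.26 V.
Secondary of T2: V = 241.26 × 1661/382 = 1049.0 V.
I_load = 1049.0/1650 = 0.63578 A, so P_out = 1049.0 × 0.63578 = 666.96 W.
All ideal ⇒ P_in = P_out, so I_supply = 666.96/415 = 1.61 A.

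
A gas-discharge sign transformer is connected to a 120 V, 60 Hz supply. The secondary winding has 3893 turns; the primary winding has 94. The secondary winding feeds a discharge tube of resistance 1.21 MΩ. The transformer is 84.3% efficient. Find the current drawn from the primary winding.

V_s = 120 × 3893/94 = 4969.8 V.
I_s = V_s/R = 4969.8/(1.21×10^6) = 0.0041073 A.
P_out = V_s I_s = 4969.8 × 0.0041073 = 20.412 W.
P_in = P_out/η = 20.412/0.843 = 24.214 W.
I_p = P_in/V_p = 24.214/120 = 0.202 A.

I_p ≈ 0.202 A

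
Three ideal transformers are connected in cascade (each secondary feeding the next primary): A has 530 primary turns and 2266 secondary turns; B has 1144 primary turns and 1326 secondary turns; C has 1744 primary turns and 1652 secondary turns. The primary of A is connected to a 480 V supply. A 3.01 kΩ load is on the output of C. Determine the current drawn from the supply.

I_supply ≈ 3.51 A

After A: V = 480.00 × 2266/530 = 2052.2 V.
After B: V = 2052.2 × 1326/1144 = 2378.7 V.
After C: V = 2378.7 × 1652/1744 = 2253.2 V.
I_load = 2253.2/3010 = 0.74858 A, so P_out = 2253.2 × 0.74858 = 1686.7 W.
All ideal ⇒ P_in = P_out, so I_supply = 1686.7/480 = 3.51 A.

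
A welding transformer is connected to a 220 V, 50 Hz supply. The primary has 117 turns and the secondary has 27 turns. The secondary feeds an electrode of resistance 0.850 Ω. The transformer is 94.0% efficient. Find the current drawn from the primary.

I_p ≈ 14.7 A

V_s = 220 × 27/117 = 50.769 V.
I_s = V_s/R = 50.769/0.850 = 59.729 A.
P_out = V_s I_s = 50.769 × 59.729 = 3032.4 W.
P_in = P_out/η = 3032.4/0.940 = 3225.9 W.
I_p = P_in/V_p = 3225.9/220 = 14.7 A.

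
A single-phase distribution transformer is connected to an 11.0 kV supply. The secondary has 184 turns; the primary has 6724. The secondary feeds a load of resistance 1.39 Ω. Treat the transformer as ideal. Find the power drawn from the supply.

V_s = V_p × N_s/N_p = 11000 × 184/6724 = 301.01 V.
I_s = V_s/R = 301.01/1.39 = 216.55 A.
I_p = I_s × N_s/N_p = 216.55 × 184/6724 = 5.9260 A.
P = V_p I_p = 11000 × 5.9260 = 65200 W.

P ≈ 65200 W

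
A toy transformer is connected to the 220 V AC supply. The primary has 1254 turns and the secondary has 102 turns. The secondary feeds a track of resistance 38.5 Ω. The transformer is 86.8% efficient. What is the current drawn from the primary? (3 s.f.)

V_s = 220 × 102/1254 = 17.895 V.
I_s = V_s/R = 17.895/38.5 = 0.46480 A.
P_out = V_s I_s = 17.895 × 0.46480 = 8.3174 W.
P_in = P_out/η = 8.3174/0.868 = 9.5823 W.
I_p = P_in/V_p = 9.5823/220 = 0.0436 A.

I_p ≈ 0.0436 A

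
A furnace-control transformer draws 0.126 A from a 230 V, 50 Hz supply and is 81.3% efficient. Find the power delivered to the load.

P_in = V_in I_in = 230 × 0.126 = 28.980 W.
P_out = η P_in = 0.813 × 28.980 = 23.6 W.

P_out ≈ 23.6 W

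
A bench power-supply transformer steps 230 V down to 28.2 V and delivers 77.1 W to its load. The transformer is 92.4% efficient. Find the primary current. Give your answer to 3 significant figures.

P_in = P_out/η = 77.1/0.924 = 83.442 W.
I_p = P_in/V_p = 83.442/230 = 0.363 A.

I_p ≈ 0.363 A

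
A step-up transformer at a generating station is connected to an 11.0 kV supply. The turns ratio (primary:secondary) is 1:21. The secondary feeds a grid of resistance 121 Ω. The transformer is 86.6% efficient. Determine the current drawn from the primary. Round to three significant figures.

I_p ≈ 46300 A

V_s = 11000 × 21/1 = 231000 V.
I_s = V_s/R = 231000/121 = 1909.1 A.
P_out = V_s I_s = 231000 × 1909.1 = 4.4100×10^8 W.
P_in = P_out/η = 4.4100×10^8/0.866 = 5.0924×10^8 W.
I_p = P_in/V_p = 5.0924×10^8/11000 = 46300 A.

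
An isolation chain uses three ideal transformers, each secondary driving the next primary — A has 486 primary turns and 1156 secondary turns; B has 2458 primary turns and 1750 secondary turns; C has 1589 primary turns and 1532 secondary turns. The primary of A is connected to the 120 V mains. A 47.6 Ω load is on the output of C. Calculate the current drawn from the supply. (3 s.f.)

Secondary of A: V = 120.00 × 1156/486 = 285.43 V.
Secondary of B: V = 285.43 × 1750/2458 = 203.22 V.
Secondary of C: V = 203.22 × 1532/1589 = 195.93 V.
I_load = 195.93/47.6 = 4.1161 A, so P_out = 195.93 × 4.1161 = 806.46 W.
All ideal ⇒ P_in = P_out, so I_supply = 806.46/120 = 6.72 A.

I_supply ≈ 6.72 A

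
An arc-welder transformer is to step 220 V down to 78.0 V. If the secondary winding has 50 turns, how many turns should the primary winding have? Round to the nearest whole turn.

N_p = 141 turns

N_p/N_s = V_p/V_s, so N_p = 50 × 220/78.0 = 141.0 ≈ 141 turns.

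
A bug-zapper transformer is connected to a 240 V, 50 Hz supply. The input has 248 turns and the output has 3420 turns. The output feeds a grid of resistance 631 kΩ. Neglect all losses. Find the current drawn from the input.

I_in ≈ 0.0723 A

V_out = V_in × N_out/N_in = 240 × 3420/248 = 3309.7 V.
I_out = V_out/R = 3309.7/631000 = 0.0052451 A.
For an ideal transformer I_in N_in = I_out N_out, so I_in = 0.0052451 × 3420/248 = 0.0723 A.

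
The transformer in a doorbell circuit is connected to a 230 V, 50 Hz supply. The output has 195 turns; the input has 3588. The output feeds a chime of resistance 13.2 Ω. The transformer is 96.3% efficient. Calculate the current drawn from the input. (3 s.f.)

I_in ≈ 0.0534 A

V_out = 230 × 195/3588 = 12.500 V.
I_out = V_out/R = 12.500/13.2 = 0.94697 A.
P_out = V_out I_out = 12.500 × 0.94697 = 11.837 W.
P_in = P_out/η = 11.837/0.963 = 12.292 W.
I_in = P_in/V_in = 12.292/230 = 0.0534 A.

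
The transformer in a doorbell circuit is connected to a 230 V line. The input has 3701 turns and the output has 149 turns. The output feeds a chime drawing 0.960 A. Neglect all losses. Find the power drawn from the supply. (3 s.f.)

P ≈ 8.89 W

I_in = I_out × N_out/N_in = 0.960 × 149/3701 = 0.038649 A.
P = V_in I_in = 230 × 0.038649 = 8.89 W.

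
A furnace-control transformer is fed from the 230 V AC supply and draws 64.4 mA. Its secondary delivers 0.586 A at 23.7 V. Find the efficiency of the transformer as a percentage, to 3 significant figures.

η ≈ 93.8%

P_in = 230 × 0.0644 = 14.8120 W.
P_out = 23.7 × 0.586 = 13.8882 W.
η = P_out/P_in = 13.8882/14.8120 = 0.938.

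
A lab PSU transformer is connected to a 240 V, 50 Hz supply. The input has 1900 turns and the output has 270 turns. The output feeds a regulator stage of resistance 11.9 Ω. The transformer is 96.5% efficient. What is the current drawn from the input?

I_in ≈ 0.422 A

V_out = 240 × 270/1900 = 34.105 V.
I_out = V_out/R = 34.105/11.9 = 2.8660 A.
P_out = V_out I_out = 34.105 × 2.8660 = 97.745 W.
P_in = P_out/η = 97.745/0.965 = 101.29 W.
I_in = P_in/V_in = 101.29/240 = 0.422 A.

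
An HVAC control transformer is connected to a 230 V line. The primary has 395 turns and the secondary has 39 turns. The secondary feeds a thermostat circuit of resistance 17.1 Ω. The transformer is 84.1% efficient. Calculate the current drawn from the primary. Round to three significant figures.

V_s = 230 × 39/395 = 22.709 V.
I_s = V_s/R = 22.709/17.1 = 1.3280 A.
P_out = V_s I_s = 22.709 × 1.3280 = 30.157 W.
P_in = P_out/η = 30.157/0.841 = 35.859 W.
I_p = P_in/V_p = 35.859/230 = 0.156 A.

I_p ≈ 0.156 A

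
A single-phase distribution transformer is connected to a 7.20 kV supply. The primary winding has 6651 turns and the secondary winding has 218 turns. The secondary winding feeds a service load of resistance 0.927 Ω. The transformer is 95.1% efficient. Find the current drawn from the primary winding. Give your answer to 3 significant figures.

I_p ≈ 8.77 A

V_s = 7200 × 218/6651 = 235.99 V.
I_s = V_s/R = 235.99/0.927 = 254.58 A.
P_out = V_s I_s = 235.99 × 254.58 = 60079 W.
P_in = P_out/η = 60079/0.951 = 63175 W.
I_p = P_in/V_p = 63175/7200 = 8.77 A.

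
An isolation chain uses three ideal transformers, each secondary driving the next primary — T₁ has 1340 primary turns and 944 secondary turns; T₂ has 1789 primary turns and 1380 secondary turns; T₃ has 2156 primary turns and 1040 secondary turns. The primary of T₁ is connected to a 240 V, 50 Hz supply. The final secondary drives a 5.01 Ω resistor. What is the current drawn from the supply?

I_supply ≈ 3.29 A

After T₁: V = 240.00 × 944/1340 = 169.07 V.
After T₂: V = 169.07 × 1380/1789 = 130.42 V.
After T₃: V = 130.42 × 1040/2156 = 62.912 V.
I_load = 62.912/5.01 = 12.557 A, so P_out = 62.912 × 12.557 = 790.00 W.
All ideal ⇒ P_in = P_out, so I_supply = 790.00/240 = 3.29 A.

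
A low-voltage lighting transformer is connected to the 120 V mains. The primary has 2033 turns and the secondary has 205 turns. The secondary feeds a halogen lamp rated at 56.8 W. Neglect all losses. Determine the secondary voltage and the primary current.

V_s = V_p × N_s/N_p = 120 × 205/2033 = 12.100 V.
I_s = P/V_s = 56.8/12.100 = 4.6941 A.
I_p = I_s × N_s/N_p = 4.6941 × 205/2033 = 0.473 A.

V_s ≈ 12.1 V, I_p ≈ 0.473 A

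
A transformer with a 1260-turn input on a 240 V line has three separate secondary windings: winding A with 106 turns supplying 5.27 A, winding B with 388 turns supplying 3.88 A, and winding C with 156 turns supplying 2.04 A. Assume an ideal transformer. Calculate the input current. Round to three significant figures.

V_A = 240 × 106/1260 = 20.190 V; V_B = 240 × 388/1260 = 73.905 V; V_C = 240 × 156/1260 = 29.714 V.
P_out = V_A I_A + V_B I_B + V_C I_C = 20.190×5.27 + 73.905×3.88 + 29.714×2.04 = 106.40 + 286.75 + 60.617 = 453.77 W.
Ideal ⇒ P_in = P_out, so I_in = P_out/V_in = 453.77/240 = 1.89 A.

I_in ≈ 1.89 A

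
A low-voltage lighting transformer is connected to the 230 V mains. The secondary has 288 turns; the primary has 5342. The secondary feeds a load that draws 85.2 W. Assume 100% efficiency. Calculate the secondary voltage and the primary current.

V_s = V_p × N_s/N_p = 230 × 288/5342 = 12.400 V.
I_s = P/V_s = 85.2/12.400 = 6.8711 A.
I_p = I_s × N_s/N_p = 6.8711 × 288/5342 = 0.370 A.

V_s ≈ 12.4 V, I_p ≈ 0.370 A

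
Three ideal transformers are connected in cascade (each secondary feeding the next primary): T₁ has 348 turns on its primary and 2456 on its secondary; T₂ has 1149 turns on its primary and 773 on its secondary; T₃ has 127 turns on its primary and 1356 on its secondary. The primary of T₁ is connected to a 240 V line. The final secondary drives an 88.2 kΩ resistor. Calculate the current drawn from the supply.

Secondary of T₁: V = 240.00 × 2456/348 = 1693.8 V.
Secondary of T₂: V = 1693.8 × 773/1149 = 1139.5 V.
Secondary of T₃: V = 1139.5 × 1356/127 = 12167 V.
I_load = 12167/88200 = 0.13795 A, so P_out = 12167 × 0.13795 = 1678.4 W.
All ideal ⇒ P_in = P_out, so I_supply = 1678.4/240 = 6.99 A.

I_supply ≈ 6.99 A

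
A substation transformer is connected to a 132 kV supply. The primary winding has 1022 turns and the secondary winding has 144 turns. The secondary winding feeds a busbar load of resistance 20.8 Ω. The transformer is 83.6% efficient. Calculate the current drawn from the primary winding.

I_p ≈ 151 A

V_s = 132000 × 144/1022 = 18599 V.
I_s = V_s/R = 18599/20.8 = 894.17 A.
P_out = V_s I_s = 18599 × 894.17 = 1.6631×10^7 W.
P_in = P_out/η = 1.6631×10^7/0.836 = 1.9893×10^7 W.
I_p = P_in/V_p = 1.9893×10^7/132000 = 151 A.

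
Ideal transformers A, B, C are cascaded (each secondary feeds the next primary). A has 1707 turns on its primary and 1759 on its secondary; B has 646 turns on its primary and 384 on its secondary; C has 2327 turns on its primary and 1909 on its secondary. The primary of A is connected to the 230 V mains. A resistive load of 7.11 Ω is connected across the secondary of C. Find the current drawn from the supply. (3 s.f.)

I_supply ≈ 8.17 A

Secondary of A: V = 230.00 × 1759/1707 = 237.01 V.
Secondary of B: V = 237.01 × 384/646 = 140.88 V.
Secondary of C: V = 140.88 × 1909/2327 = 115.58 V.
I_load = 115.58/7.11 = 16.255 A, so P_out = 115.58 × 16.255 = 1878.7 W.
All ideal ⇒ P_in = P_out, so I_supply = 1878.7/230 = 8.17 A.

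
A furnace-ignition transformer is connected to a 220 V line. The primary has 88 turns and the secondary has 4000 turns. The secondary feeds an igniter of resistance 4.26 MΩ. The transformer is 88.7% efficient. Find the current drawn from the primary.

V_s = 220 × 4000/88 = 10000 V.
I_s = V_s/R = 10000/(4.26×10^6) = 0.0023474 A.
P_out = V_s I_s = 10000 × 0.0023474 = 23.474 W.
P_in = P_out/η = 23.474/0.887 = 26.465 W.
I_p = P_in/V_p = 26.465/220 = 0.120 A.

I_p ≈ 0.120 A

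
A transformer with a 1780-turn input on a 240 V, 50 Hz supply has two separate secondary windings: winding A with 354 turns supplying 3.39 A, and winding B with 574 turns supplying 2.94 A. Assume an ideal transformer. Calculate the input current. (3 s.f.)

V_A = 240 × 354/1780 = 47.730 V; V_B = 240 × 574/1780 = 77.393 V.
P_out = V_A I_A + V_B I_B = 47.730×3.39 + 77.393×2.94 = 161.81 + 227.54 = 389.34 W.
Ideal ⇒ P_in = P_out, so I_in = P_out/V_in = 389.34/240 = 1.62 A.

I_in ≈ 1.62 A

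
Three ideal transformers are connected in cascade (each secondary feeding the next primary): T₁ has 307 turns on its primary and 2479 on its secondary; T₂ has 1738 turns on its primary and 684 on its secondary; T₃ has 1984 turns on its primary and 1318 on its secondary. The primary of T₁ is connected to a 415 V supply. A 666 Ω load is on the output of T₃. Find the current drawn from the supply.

I_supply ≈ 2.78 A

After T₁: V = 415.00 × 2479/307 = 3351.1 V.
After T₂: V = 3351.1 × 684/1738 = 1318.8 V.
After T₃: V = 1318.8 × 1318/1984 = 876.13 V.
I_load = 876.13/666 = 1.3155 A, so P_out = 876.13 × 1.3155 = 1152.5 W.
All ideal ⇒ P_in = P_out, so I_supply = 1152.5/415 = 2.78 A.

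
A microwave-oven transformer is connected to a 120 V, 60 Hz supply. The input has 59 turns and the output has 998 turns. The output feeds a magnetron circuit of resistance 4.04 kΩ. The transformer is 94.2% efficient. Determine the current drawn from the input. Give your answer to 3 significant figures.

I_in ≈ 9.02 A

V_out = 120 × 998/59 = 2029.8 V.
I_out = V_out/R = 2029.8/4040 = 0.50243 A.
P_out = V_out I_out = 2029.8 × 0.50243 = 1019.9 W.
P_in = P_out/η = 1019.9/0.942 = 1082.6 W.
I_in = P_in/V_in = 1082.6/120 = 9.02 A.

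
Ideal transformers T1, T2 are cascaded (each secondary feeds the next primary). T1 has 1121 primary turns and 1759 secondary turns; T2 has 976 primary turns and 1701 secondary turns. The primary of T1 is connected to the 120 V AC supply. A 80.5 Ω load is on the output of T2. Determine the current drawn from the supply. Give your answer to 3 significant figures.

I_supply ≈ 11.1 A

After T1: V = 120.00 × 1759/1121 = 188.30 V.
After T2: V = 188.30 × 1701/976 = 328.17 V.
I_load = 328.17/80.5 = 4.0766 A, so P_out = 328.17 × 4.0766 = 1337.8 W.
All ideal ⇒ P_in = P_out, so I_supply = 1337.8/120 = 11.1 A.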